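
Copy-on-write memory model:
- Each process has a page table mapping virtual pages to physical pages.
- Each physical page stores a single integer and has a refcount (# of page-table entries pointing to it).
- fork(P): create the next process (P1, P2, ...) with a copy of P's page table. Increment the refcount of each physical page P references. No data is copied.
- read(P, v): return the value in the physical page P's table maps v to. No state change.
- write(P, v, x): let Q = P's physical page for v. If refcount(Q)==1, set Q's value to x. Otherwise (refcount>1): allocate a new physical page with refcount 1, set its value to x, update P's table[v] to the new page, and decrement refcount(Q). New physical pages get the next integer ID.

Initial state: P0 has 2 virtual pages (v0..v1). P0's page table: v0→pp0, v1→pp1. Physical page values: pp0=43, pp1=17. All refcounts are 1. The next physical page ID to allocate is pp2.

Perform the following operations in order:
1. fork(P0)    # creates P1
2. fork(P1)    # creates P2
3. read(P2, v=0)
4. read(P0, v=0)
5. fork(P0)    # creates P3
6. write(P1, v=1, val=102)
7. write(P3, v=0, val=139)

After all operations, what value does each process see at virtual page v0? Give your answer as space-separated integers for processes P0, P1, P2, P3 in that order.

Op 1: fork(P0) -> P1. 2 ppages; refcounts: pp0:2 pp1:2
Op 2: fork(P1) -> P2. 2 ppages; refcounts: pp0:3 pp1:3
Op 3: read(P2, v0) -> 43. No state change.
Op 4: read(P0, v0) -> 43. No state change.
Op 5: fork(P0) -> P3. 2 ppages; refcounts: pp0:4 pp1:4
Op 6: write(P1, v1, 102). refcount(pp1)=4>1 -> COPY to pp2. 3 ppages; refcounts: pp0:4 pp1:3 pp2:1
Op 7: write(P3, v0, 139). refcount(pp0)=4>1 -> COPY to pp3. 4 ppages; refcounts: pp0:3 pp1:3 pp2:1 pp3:1
P0: v0 -> pp0 = 43
P1: v0 -> pp0 = 43
P2: v0 -> pp0 = 43
P3: v0 -> pp3 = 139

Answer: 43 43 43 139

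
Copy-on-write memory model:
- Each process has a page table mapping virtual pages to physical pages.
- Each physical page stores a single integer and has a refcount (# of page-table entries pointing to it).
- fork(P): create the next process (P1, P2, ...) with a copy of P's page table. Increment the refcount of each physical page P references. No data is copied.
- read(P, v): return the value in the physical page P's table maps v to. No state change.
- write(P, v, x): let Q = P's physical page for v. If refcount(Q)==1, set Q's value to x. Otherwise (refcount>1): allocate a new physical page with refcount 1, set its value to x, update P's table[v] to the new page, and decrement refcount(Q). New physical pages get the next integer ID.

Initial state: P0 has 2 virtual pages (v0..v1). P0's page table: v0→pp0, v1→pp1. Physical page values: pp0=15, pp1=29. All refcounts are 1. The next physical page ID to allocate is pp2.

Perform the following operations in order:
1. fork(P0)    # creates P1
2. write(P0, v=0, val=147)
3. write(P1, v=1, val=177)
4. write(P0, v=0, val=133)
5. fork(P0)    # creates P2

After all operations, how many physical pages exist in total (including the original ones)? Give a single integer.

Answer: 4

Derivation:
Op 1: fork(P0) -> P1. 2 ppages; refcounts: pp0:2 pp1:2
Op 2: write(P0, v0, 147). refcount(pp0)=2>1 -> COPY to pp2. 3 ppages; refcounts: pp0:1 pp1:2 pp2:1
Op 3: write(P1, v1, 177). refcount(pp1)=2>1 -> COPY to pp3. 4 ppages; refcounts: pp0:1 pp1:1 pp2:1 pp3:1
Op 4: write(P0, v0, 133). refcount(pp2)=1 -> write in place. 4 ppages; refcounts: pp0:1 pp1:1 pp2:1 pp3:1
Op 5: fork(P0) -> P2. 4 ppages; refcounts: pp0:1 pp1:2 pp2:2 pp3:1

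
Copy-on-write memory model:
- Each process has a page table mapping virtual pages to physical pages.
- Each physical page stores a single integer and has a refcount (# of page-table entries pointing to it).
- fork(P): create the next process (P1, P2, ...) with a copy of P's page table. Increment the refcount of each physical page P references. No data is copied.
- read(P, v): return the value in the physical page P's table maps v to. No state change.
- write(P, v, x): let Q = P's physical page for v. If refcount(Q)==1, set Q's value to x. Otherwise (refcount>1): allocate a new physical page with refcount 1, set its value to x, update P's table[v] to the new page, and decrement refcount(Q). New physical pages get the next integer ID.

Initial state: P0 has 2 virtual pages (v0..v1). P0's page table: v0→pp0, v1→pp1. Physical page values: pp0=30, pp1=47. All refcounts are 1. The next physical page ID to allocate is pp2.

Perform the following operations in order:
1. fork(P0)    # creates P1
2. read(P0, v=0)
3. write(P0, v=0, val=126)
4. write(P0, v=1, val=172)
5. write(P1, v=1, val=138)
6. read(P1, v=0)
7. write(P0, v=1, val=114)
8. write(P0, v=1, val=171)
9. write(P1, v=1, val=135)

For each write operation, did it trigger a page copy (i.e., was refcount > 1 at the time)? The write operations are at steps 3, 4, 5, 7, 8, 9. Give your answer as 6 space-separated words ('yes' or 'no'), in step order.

Op 1: fork(P0) -> P1. 2 ppages; refcounts: pp0:2 pp1:2
Op 2: read(P0, v0) -> 30. No state change.
Op 3: write(P0, v0, 126). refcount(pp0)=2>1 -> COPY to pp2. 3 ppages; refcounts: pp0:1 pp1:2 pp2:1
Op 4: write(P0, v1, 172). refcount(pp1)=2>1 -> COPY to pp3. 4 ppages; refcounts: pp0:1 pp1:1 pp2:1 pp3:1
Op 5: write(P1, v1, 138). refcount(pp1)=1 -> write in place. 4 ppages; refcounts: pp0:1 pp1:1 pp2:1 pp3:1
Op 6: read(P1, v0) -> 30. No state change.
Op 7: write(P0, v1, 114). refcount(pp3)=1 -> write in place. 4 ppages; refcounts: pp0:1 pp1:1 pp2:1 pp3:1
Op 8: write(P0, v1, 171). refcount(pp3)=1 -> write in place. 4 ppages; refcounts: pp0:1 pp1:1 pp2:1 pp3:1
Op 9: write(P1, v1, 135). refcount(pp1)=1 -> write in place. 4 ppages; refcounts: pp0:1 pp1:1 pp2:1 pp3:1

yes yes no no no no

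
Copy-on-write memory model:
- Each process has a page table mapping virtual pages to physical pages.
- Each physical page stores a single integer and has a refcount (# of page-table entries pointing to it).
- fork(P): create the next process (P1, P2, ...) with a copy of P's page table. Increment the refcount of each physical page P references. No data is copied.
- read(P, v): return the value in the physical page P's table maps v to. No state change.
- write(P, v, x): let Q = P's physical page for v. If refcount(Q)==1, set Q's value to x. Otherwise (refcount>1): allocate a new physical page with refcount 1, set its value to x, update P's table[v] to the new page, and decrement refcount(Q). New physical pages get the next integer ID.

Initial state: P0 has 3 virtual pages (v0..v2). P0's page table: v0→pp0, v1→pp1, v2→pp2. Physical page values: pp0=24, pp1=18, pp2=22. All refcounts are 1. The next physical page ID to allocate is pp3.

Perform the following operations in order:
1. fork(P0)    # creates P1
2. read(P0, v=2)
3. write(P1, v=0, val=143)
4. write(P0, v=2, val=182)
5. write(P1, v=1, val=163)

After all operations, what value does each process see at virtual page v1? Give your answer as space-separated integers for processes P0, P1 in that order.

Op 1: fork(P0) -> P1. 3 ppages; refcounts: pp0:2 pp1:2 pp2:2
Op 2: read(P0, v2) -> 22. No state change.
Op 3: write(P1, v0, 143). refcount(pp0)=2>1 -> COPY to pp3. 4 ppages; refcounts: pp0:1 pp1:2 pp2:2 pp3:1
Op 4: write(P0, v2, 182). refcount(pp2)=2>1 -> COPY to pp4. 5 ppages; refcounts: pp0:1 pp1:2 pp2:1 pp3:1 pp4:1
Op 5: write(P1, v1, 163). refcount(pp1)=2>1 -> COPY to pp5. 6 ppages; refcounts: pp0:1 pp1:1 pp2:1 pp3:1 pp4:1 pp5:1
P0: v1 -> pp1 = 18
P1: v1 -> pp5 = 163

Answer: 18 163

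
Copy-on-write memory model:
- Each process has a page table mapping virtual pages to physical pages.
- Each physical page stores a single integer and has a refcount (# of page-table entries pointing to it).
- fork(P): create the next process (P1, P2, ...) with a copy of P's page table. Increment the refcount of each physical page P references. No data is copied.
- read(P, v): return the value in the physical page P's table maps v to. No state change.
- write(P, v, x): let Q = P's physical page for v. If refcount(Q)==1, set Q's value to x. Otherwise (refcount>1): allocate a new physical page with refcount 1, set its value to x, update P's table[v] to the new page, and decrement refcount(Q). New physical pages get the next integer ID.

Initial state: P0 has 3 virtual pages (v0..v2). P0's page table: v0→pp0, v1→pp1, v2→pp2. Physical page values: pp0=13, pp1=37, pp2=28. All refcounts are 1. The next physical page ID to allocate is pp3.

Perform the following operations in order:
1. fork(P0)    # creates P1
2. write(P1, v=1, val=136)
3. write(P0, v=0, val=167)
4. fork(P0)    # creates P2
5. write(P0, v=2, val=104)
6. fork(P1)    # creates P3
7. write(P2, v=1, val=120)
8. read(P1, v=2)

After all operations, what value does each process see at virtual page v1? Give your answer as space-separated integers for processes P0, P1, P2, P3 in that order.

Op 1: fork(P0) -> P1. 3 ppages; refcounts: pp0:2 pp1:2 pp2:2
Op 2: write(P1, v1, 136). refcount(pp1)=2>1 -> COPY to pp3. 4 ppages; refcounts: pp0:2 pp1:1 pp2:2 pp3:1
Op 3: write(P0, v0, 167). refcount(pp0)=2>1 -> COPY to pp4. 5 ppages; refcounts: pp0:1 pp1:1 pp2:2 pp3:1 pp4:1
Op 4: fork(P0) -> P2. 5 ppages; refcounts: pp0:1 pp1:2 pp2:3 pp3:1 pp4:2
Op 5: write(P0, v2, 104). refcount(pp2)=3>1 -> COPY to pp5. 6 ppages; refcounts: pp0:1 pp1:2 pp2:2 pp3:1 pp4:2 pp5:1
Op 6: fork(P1) -> P3. 6 ppages; refcounts: pp0:2 pp1:2 pp2:3 pp3:2 pp4:2 pp5:1
Op 7: write(P2, v1, 120). refcount(pp1)=2>1 -> COPY to pp6. 7 ppages; refcounts: pp0:2 pp1:1 pp2:3 pp3:2 pp4:2 pp5:1 pp6:1
Op 8: read(P1, v2) -> 28. No state change.
P0: v1 -> pp1 = 37
P1: v1 -> pp3 = 136
P2: v1 -> pp6 = 120
P3: v1 -> pp3 = 136

Answer: 37 136 120 136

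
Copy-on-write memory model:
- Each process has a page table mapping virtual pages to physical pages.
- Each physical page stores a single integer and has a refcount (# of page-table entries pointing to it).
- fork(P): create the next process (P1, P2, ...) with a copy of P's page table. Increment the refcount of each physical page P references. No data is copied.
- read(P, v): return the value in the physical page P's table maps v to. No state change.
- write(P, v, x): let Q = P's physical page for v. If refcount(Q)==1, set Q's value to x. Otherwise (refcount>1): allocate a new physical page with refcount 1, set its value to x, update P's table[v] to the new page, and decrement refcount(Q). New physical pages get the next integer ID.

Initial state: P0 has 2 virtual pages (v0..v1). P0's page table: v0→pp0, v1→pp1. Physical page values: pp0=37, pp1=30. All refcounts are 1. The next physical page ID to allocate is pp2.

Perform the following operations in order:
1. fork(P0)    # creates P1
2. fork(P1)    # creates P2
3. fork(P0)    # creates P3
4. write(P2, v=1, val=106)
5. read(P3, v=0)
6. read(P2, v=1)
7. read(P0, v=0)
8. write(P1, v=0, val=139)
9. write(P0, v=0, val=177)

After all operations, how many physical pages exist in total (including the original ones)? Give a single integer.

Op 1: fork(P0) -> P1. 2 ppages; refcounts: pp0:2 pp1:2
Op 2: fork(P1) -> P2. 2 ppages; refcounts: pp0:3 pp1:3
Op 3: fork(P0) -> P3. 2 ppages; refcounts: pp0:4 pp1:4
Op 4: write(P2, v1, 106). refcount(pp1)=4>1 -> COPY to pp2. 3 ppages; refcounts: pp0:4 pp1:3 pp2:1
Op 5: read(P3, v0) -> 37. No state change.
Op 6: read(P2, v1) -> 106. No state change.
Op 7: read(P0, v0) -> 37. No state change.
Op 8: write(P1, v0, 139). refcount(pp0)=4>1 -> COPY to pp3. 4 ppages; refcounts: pp0:3 pp1:3 pp2:1 pp3:1
Op 9: write(P0, v0, 177). refcount(pp0)=3>1 -> COPY to pp4. 5 ppages; refcounts: pp0:2 pp1:3 pp2:1 pp3:1 pp4:1

Answer: 5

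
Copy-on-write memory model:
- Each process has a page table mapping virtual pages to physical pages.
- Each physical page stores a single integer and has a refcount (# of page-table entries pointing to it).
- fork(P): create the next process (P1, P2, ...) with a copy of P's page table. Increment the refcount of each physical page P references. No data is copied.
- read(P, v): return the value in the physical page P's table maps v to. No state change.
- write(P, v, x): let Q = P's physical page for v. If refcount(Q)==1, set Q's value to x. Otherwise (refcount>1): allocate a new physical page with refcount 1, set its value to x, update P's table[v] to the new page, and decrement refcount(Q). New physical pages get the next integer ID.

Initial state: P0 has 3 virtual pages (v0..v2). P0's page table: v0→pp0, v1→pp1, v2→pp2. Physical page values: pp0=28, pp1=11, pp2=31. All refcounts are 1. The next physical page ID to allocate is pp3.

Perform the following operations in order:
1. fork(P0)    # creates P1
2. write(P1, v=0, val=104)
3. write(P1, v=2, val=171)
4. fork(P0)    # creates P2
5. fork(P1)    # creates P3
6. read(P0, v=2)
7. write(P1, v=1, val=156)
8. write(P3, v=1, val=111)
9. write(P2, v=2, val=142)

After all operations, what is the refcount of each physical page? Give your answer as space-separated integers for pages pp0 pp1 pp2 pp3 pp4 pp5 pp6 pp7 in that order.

Answer: 2 2 1 2 2 1 1 1

Derivation:
Op 1: fork(P0) -> P1. 3 ppages; refcounts: pp0:2 pp1:2 pp2:2
Op 2: write(P1, v0, 104). refcount(pp0)=2>1 -> COPY to pp3. 4 ppages; refcounts: pp0:1 pp1:2 pp2:2 pp3:1
Op 3: write(P1, v2, 171). refcount(pp2)=2>1 -> COPY to pp4. 5 ppages; refcounts: pp0:1 pp1:2 pp2:1 pp3:1 pp4:1
Op 4: fork(P0) -> P2. 5 ppages; refcounts: pp0:2 pp1:3 pp2:2 pp3:1 pp4:1
Op 5: fork(P1) -> P3. 5 ppages; refcounts: pp0:2 pp1:4 pp2:2 pp3:2 pp4:2
Op 6: read(P0, v2) -> 31. No state change.
Op 7: write(P1, v1, 156). refcount(pp1)=4>1 -> COPY to pp5. 6 ppages; refcounts: pp0:2 pp1:3 pp2:2 pp3:2 pp4:2 pp5:1
Op 8: write(P3, v1, 111). refcount(pp1)=3>1 -> COPY to pp6. 7 ppages; refcounts: pp0:2 pp1:2 pp2:2 pp3:2 pp4:2 pp5:1 pp6:1
Op 9: write(P2, v2, 142). refcount(pp2)=2>1 -> COPY to pp7. 8 ppages; refcounts: pp0:2 pp1:2 pp2:1 pp3:2 pp4:2 pp5:1 pp6:1 pp7:1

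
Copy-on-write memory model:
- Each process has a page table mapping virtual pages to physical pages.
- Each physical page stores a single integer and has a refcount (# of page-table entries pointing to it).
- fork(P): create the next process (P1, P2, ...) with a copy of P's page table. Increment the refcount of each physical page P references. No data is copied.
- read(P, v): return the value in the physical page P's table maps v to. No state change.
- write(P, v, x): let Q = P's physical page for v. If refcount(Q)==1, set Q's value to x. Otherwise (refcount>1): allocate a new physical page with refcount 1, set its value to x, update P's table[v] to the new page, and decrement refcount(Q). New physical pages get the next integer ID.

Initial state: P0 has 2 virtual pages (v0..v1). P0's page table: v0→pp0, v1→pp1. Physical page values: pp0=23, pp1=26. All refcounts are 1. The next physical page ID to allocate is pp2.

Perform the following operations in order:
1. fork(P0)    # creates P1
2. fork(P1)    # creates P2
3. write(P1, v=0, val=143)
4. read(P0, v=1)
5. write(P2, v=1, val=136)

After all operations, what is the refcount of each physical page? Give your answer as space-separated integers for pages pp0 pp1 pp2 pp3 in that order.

Op 1: fork(P0) -> P1. 2 ppages; refcounts: pp0:2 pp1:2
Op 2: fork(P1) -> P2. 2 ppages; refcounts: pp0:3 pp1:3
Op 3: write(P1, v0, 143). refcount(pp0)=3>1 -> COPY to pp2. 3 ppages; refcounts: pp0:2 pp1:3 pp2:1
Op 4: read(P0, v1) -> 26. No state change.
Op 5: write(P2, v1, 136). refcount(pp1)=3>1 -> COPY to pp3. 4 ppages; refcounts: pp0:2 pp1:2 pp2:1 pp3:1

Answer: 2 2 1 1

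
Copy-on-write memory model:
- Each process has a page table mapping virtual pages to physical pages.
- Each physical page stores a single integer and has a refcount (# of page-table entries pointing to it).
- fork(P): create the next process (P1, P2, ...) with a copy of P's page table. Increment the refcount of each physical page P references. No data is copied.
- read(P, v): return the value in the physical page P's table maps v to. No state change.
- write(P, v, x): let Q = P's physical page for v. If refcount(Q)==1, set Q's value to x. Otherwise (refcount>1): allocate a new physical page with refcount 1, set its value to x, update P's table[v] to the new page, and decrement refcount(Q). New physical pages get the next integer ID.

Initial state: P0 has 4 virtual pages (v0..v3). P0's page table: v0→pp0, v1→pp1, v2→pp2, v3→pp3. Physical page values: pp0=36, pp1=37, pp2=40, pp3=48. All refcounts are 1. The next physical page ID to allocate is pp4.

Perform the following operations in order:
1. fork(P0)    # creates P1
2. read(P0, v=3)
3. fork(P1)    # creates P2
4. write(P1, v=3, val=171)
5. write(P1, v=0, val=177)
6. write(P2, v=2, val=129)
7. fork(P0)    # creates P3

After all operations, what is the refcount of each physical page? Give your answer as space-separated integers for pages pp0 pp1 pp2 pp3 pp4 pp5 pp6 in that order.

Answer: 3 4 3 3 1 1 1

Derivation:
Op 1: fork(P0) -> P1. 4 ppages; refcounts: pp0:2 pp1:2 pp2:2 pp3:2
Op 2: read(P0, v3) -> 48. No state change.
Op 3: fork(P1) -> P2. 4 ppages; refcounts: pp0:3 pp1:3 pp2:3 pp3:3
Op 4: write(P1, v3, 171). refcount(pp3)=3>1 -> COPY to pp4. 5 ppages; refcounts: pp0:3 pp1:3 pp2:3 pp3:2 pp4:1
Op 5: write(P1, v0, 177). refcount(pp0)=3>1 -> COPY to pp5. 6 ppages; refcounts: pp0:2 pp1:3 pp2:3 pp3:2 pp4:1 pp5:1
Op 6: write(P2, v2, 129). refcount(pp2)=3>1 -> COPY to pp6. 7 ppages; refcounts: pp0:2 pp1:3 pp2:2 pp3:2 pp4:1 pp5:1 pp6:1
Op 7: fork(P0) -> P3. 7 ppages; refcounts: pp0:3 pp1:4 pp2:3 pp3:3 pp4:1 pp5:1 pp6:1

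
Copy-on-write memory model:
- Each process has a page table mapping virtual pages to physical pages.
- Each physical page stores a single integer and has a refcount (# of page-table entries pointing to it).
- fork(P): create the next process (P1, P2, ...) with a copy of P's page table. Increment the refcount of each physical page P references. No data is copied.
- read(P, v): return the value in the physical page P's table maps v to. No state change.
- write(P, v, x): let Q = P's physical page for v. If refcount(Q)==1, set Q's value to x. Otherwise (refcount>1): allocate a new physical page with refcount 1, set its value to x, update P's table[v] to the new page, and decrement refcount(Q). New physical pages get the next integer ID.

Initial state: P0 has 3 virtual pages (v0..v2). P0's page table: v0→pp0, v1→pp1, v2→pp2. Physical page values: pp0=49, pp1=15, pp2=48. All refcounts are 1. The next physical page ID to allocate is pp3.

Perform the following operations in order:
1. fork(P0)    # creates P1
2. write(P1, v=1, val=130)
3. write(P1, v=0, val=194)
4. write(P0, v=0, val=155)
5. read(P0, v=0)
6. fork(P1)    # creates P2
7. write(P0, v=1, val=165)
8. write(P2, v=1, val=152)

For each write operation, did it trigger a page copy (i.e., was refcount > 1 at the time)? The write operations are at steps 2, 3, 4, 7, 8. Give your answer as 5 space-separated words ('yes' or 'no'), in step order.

Op 1: fork(P0) -> P1. 3 ppages; refcounts: pp0:2 pp1:2 pp2:2
Op 2: write(P1, v1, 130). refcount(pp1)=2>1 -> COPY to pp3. 4 ppages; refcounts: pp0:2 pp1:1 pp2:2 pp3:1
Op 3: write(P1, v0, 194). refcount(pp0)=2>1 -> COPY to pp4. 5 ppages; refcounts: pp0:1 pp1:1 pp2:2 pp3:1 pp4:1
Op 4: write(P0, v0, 155). refcount(pp0)=1 -> write in place. 5 ppages; refcounts: pp0:1 pp1:1 pp2:2 pp3:1 pp4:1
Op 5: read(P0, v0) -> 155. No state change.
Op 6: fork(P1) -> P2. 5 ppages; refcounts: pp0:1 pp1:1 pp2:3 pp3:2 pp4:2
Op 7: write(P0, v1, 165). refcount(pp1)=1 -> write in place. 5 ppages; refcounts: pp0:1 pp1:1 pp2:3 pp3:2 pp4:2
Op 8: write(P2, v1, 152). refcount(pp3)=2>1 -> COPY to pp5. 6 ppages; refcounts: pp0:1 pp1:1 pp2:3 pp3:1 pp4:2 pp5:1

yes yes no no yes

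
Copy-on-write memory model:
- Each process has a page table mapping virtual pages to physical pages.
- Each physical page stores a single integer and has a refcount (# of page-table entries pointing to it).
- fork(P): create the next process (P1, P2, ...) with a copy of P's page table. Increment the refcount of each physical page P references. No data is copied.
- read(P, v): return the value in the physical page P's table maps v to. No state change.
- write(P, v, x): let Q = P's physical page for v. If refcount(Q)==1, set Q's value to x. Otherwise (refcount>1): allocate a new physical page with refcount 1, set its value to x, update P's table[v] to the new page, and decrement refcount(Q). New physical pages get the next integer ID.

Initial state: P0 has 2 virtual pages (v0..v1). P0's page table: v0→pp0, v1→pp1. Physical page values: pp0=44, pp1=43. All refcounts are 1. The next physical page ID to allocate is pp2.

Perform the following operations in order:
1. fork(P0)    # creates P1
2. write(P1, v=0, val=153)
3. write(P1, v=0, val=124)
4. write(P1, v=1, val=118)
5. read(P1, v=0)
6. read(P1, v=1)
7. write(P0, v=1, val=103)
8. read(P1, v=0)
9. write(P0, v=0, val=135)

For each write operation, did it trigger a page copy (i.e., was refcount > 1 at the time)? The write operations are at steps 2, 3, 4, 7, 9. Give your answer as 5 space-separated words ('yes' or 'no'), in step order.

Op 1: fork(P0) -> P1. 2 ppages; refcounts: pp0:2 pp1:2
Op 2: write(P1, v0, 153). refcount(pp0)=2>1 -> COPY to pp2. 3 ppages; refcounts: pp0:1 pp1:2 pp2:1
Op 3: write(P1, v0, 124). refcount(pp2)=1 -> write in place. 3 ppages; refcounts: pp0:1 pp1:2 pp2:1
Op 4: write(P1, v1, 118). refcount(pp1)=2>1 -> COPY to pp3. 4 ppages; refcounts: pp0:1 pp1:1 pp2:1 pp3:1
Op 5: read(P1, v0) -> 124. No state change.
Op 6: read(P1, v1) -> 118. No state change.
Op 7: write(P0, v1, 103). refcount(pp1)=1 -> write in place. 4 ppages; refcounts: pp0:1 pp1:1 pp2:1 pp3:1
Op 8: read(P1, v0) -> 124. No state change.
Op 9: write(P0, v0, 135). refcount(pp0)=1 -> write in place. 4 ppages; refcounts: pp0:1 pp1:1 pp2:1 pp3:1

yes no yes no no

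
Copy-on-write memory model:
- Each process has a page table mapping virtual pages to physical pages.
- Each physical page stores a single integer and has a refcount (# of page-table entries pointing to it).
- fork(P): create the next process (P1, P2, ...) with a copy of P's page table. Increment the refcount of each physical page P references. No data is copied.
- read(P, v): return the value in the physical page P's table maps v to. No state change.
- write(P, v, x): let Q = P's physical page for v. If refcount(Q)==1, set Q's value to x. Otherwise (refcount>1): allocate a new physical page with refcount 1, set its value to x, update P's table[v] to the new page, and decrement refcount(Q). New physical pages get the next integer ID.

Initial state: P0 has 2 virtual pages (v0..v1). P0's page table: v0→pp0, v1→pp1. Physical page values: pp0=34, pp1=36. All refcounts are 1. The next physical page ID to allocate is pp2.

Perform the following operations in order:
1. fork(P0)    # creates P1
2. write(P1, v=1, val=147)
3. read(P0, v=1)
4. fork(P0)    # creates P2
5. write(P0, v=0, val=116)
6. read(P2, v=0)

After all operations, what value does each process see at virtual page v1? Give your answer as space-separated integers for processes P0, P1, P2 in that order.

Answer: 36 147 36

Derivation:
Op 1: fork(P0) -> P1. 2 ppages; refcounts: pp0:2 pp1:2
Op 2: write(P1, v1, 147). refcount(pp1)=2>1 -> COPY to pp2. 3 ppages; refcounts: pp0:2 pp1:1 pp2:1
Op 3: read(P0, v1) -> 36. No state change.
Op 4: fork(P0) -> P2. 3 ppages; refcounts: pp0:3 pp1:2 pp2:1
Op 5: write(P0, v0, 116). refcount(pp0)=3>1 -> COPY to pp3. 4 ppages; refcounts: pp0:2 pp1:2 pp2:1 pp3:1
Op 6: read(P2, v0) -> 34. No state change.
P0: v1 -> pp1 = 36
P1: v1 -> pp2 = 147
P2: v1 -> pp1 = 36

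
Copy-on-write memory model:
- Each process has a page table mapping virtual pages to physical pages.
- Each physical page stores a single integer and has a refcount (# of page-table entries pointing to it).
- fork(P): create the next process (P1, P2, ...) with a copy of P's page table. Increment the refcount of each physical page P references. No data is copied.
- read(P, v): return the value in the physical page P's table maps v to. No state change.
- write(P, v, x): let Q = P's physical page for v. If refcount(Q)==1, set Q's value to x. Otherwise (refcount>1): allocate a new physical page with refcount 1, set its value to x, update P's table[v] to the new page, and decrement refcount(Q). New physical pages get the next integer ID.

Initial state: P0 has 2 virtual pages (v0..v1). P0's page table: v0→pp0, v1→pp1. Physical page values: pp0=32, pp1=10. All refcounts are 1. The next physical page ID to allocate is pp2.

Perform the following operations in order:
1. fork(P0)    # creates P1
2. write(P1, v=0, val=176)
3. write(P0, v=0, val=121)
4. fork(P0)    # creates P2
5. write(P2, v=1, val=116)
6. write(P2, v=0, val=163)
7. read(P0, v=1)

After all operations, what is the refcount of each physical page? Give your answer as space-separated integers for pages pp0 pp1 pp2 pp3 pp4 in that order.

Answer: 1 2 1 1 1

Derivation:
Op 1: fork(P0) -> P1. 2 ppages; refcounts: pp0:2 pp1:2
Op 2: write(P1, v0, 176). refcount(pp0)=2>1 -> COPY to pp2. 3 ppages; refcounts: pp0:1 pp1:2 pp2:1
Op 3: write(P0, v0, 121). refcount(pp0)=1 -> write in place. 3 ppages; refcounts: pp0:1 pp1:2 pp2:1
Op 4: fork(P0) -> P2. 3 ppages; refcounts: pp0:2 pp1:3 pp2:1
Op 5: write(P2, v1, 116). refcount(pp1)=3>1 -> COPY to pp3. 4 ppages; refcounts: pp0:2 pp1:2 pp2:1 pp3:1
Op 6: write(P2, v0, 163). refcount(pp0)=2>1 -> COPY to pp4. 5 ppages; refcounts: pp0:1 pp1:2 pp2:1 pp3:1 pp4:1
Op 7: read(P0, v1) -> 10. No state change.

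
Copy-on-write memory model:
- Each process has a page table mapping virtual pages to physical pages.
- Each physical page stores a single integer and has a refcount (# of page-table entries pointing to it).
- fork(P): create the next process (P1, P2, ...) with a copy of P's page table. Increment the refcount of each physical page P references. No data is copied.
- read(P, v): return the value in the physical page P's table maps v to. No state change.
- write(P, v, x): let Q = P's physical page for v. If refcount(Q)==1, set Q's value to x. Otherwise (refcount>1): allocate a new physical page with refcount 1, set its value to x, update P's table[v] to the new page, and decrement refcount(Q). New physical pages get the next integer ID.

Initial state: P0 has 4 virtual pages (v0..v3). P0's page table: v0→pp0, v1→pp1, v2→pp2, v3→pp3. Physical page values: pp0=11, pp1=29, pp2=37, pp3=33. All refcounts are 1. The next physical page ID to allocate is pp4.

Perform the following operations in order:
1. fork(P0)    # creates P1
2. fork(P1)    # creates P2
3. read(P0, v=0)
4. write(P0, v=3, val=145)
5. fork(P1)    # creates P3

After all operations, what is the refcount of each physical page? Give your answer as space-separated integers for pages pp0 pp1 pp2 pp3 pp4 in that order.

Op 1: fork(P0) -> P1. 4 ppages; refcounts: pp0:2 pp1:2 pp2:2 pp3:2
Op 2: fork(P1) -> P2. 4 ppages; refcounts: pp0:3 pp1:3 pp2:3 pp3:3
Op 3: read(P0, v0) -> 11. No state change.
Op 4: write(P0, v3, 145). refcount(pp3)=3>1 -> COPY to pp4. 5 ppages; refcounts: pp0:3 pp1:3 pp2:3 pp3:2 pp4:1
Op 5: fork(P1) -> P3. 5 ppages; refcounts: pp0:4 pp1:4 pp2:4 pp3:3 pp4:1

Answer: 4 4 4 3 1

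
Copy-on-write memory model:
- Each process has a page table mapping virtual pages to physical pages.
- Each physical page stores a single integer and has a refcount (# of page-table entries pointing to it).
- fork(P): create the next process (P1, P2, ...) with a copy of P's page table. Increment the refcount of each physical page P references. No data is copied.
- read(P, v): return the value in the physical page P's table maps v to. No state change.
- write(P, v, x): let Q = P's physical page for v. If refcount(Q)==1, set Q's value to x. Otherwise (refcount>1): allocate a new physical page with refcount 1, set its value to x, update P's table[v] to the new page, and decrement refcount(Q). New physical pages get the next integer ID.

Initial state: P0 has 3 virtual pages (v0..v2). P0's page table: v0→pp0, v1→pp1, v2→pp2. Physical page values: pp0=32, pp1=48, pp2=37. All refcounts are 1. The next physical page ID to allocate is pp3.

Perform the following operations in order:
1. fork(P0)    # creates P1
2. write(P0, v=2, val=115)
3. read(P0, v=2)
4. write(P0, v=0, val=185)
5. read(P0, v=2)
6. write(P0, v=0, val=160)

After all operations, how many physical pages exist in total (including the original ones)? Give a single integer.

Answer: 5

Derivation:
Op 1: fork(P0) -> P1. 3 ppages; refcounts: pp0:2 pp1:2 pp2:2
Op 2: write(P0, v2, 115). refcount(pp2)=2>1 -> COPY to pp3. 4 ppages; refcounts: pp0:2 pp1:2 pp2:1 pp3:1
Op 3: read(P0, v2) -> 115. No state change.
Op 4: write(P0, v0, 185). refcount(pp0)=2>1 -> COPY to pp4. 5 ppages; refcounts: pp0:1 pp1:2 pp2:1 pp3:1 pp4:1
Op 5: read(P0, v2) -> 115. No state change.
Op 6: write(P0, v0, 160). refcount(pp4)=1 -> write in place. 5 ppages; refcounts: pp0:1 pp1:2 pp2:1 pp3:1 pp4:1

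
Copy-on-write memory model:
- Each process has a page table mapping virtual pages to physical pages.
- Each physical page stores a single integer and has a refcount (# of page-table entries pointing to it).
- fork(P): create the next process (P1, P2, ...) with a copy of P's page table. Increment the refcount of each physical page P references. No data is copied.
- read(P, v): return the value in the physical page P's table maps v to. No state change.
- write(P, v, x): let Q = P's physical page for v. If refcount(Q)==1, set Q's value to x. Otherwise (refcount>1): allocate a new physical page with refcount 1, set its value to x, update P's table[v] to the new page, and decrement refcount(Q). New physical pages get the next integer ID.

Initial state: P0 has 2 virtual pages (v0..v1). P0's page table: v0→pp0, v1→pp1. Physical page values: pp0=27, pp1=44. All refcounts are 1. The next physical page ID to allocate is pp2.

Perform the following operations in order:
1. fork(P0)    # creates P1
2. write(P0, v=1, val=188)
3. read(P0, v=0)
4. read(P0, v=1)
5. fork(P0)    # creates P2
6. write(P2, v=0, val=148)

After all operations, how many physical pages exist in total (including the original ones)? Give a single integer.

Answer: 4

Derivation:
Op 1: fork(P0) -> P1. 2 ppages; refcounts: pp0:2 pp1:2
Op 2: write(P0, v1, 188). refcount(pp1)=2>1 -> COPY to pp2. 3 ppages; refcounts: pp0:2 pp1:1 pp2:1
Op 3: read(P0, v0) -> 27. No state change.
Op 4: read(P0, v1) -> 188. No state change.
Op 5: fork(P0) -> P2. 3 ppages; refcounts: pp0:3 pp1:1 pp2:2
Op 6: write(P2, v0, 148). refcount(pp0)=3>1 -> COPY to pp3. 4 ppages; refcounts: pp0:2 pp1:1 pp2:2 pp3:1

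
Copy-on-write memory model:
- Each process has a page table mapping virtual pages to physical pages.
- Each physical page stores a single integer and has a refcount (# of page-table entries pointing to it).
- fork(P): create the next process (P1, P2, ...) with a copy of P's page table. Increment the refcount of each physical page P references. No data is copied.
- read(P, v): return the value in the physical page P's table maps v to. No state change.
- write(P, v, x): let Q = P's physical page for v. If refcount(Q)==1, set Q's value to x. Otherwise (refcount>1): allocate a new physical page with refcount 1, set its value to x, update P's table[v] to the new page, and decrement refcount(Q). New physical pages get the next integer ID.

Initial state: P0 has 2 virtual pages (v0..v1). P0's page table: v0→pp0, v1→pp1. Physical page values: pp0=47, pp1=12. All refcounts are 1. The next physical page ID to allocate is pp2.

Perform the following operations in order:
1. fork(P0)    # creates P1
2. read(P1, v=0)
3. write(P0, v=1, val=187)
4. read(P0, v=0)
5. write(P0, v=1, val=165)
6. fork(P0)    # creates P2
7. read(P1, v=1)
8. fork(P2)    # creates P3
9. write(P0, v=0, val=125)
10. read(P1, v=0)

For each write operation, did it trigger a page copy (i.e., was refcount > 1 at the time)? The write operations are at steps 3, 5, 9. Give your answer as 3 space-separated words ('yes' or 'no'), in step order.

Op 1: fork(P0) -> P1. 2 ppages; refcounts: pp0:2 pp1:2
Op 2: read(P1, v0) -> 47. No state change.
Op 3: write(P0, v1, 187). refcount(pp1)=2>1 -> COPY to pp2. 3 ppages; refcounts: pp0:2 pp1:1 pp2:1
Op 4: read(P0, v0) -> 47. No state change.
Op 5: write(P0, v1, 165). refcount(pp2)=1 -> write in place. 3 ppages; refcounts: pp0:2 pp1:1 pp2:1
Op 6: fork(P0) -> P2. 3 ppages; refcounts: pp0:3 pp1:1 pp2:2
Op 7: read(P1, v1) -> 12. No state change.
Op 8: fork(P2) -> P3. 3 ppages; refcounts: pp0:4 pp1:1 pp2:3
Op 9: write(P0, v0, 125). refcount(pp0)=4>1 -> COPY to pp3. 4 ppages; refcounts: pp0:3 pp1:1 pp2:3 pp3:1
Op 10: read(P1, v0) -> 47. No state change.

yes no yes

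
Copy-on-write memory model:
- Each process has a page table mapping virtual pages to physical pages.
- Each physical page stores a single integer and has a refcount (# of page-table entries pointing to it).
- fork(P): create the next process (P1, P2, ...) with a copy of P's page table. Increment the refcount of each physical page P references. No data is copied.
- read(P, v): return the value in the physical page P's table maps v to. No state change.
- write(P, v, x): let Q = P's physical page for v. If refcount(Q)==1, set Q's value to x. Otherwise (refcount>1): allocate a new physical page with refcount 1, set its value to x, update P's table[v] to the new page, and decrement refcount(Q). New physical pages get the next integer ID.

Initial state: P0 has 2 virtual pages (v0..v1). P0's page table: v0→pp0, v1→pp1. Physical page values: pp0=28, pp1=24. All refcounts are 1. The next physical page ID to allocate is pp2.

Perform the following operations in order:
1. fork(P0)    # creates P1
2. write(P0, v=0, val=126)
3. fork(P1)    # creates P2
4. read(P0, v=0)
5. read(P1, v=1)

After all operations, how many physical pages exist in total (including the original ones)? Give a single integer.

Answer: 3

Derivation:
Op 1: fork(P0) -> P1. 2 ppages; refcounts: pp0:2 pp1:2
Op 2: write(P0, v0, 126). refcount(pp0)=2>1 -> COPY to pp2. 3 ppages; refcounts: pp0:1 pp1:2 pp2:1
Op 3: fork(P1) -> P2. 3 ppages; refcounts: pp0:2 pp1:3 pp2:1
Op 4: read(P0, v0) -> 126. No state change.
Op 5: read(P1, v1) -> 24. No state change.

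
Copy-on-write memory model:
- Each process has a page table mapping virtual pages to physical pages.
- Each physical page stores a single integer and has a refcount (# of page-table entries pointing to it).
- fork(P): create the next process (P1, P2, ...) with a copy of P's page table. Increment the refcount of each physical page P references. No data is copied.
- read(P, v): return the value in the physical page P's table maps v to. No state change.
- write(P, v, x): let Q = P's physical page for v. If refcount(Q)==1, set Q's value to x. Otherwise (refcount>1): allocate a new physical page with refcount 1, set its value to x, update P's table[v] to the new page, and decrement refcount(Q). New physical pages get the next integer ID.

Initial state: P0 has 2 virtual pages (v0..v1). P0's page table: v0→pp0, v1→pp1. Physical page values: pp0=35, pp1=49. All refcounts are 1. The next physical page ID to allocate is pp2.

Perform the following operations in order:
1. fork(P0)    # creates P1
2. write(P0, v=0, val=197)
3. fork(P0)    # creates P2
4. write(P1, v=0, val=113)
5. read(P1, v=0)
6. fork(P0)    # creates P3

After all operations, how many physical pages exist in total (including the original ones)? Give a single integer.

Answer: 3

Derivation:
Op 1: fork(P0) -> P1. 2 ppages; refcounts: pp0:2 pp1:2
Op 2: write(P0, v0, 197). refcount(pp0)=2>1 -> COPY to pp2. 3 ppages; refcounts: pp0:1 pp1:2 pp2:1
Op 3: fork(P0) -> P2. 3 ppages; refcounts: pp0:1 pp1:3 pp2:2
Op 4: write(P1, v0, 113). refcount(pp0)=1 -> write in place. 3 ppages; refcounts: pp0:1 pp1:3 pp2:2
Op 5: read(P1, v0) -> 113. No state change.
Op 6: fork(P0) -> P3. 3 ppages; refcounts: pp0:1 pp1:4 pp2:3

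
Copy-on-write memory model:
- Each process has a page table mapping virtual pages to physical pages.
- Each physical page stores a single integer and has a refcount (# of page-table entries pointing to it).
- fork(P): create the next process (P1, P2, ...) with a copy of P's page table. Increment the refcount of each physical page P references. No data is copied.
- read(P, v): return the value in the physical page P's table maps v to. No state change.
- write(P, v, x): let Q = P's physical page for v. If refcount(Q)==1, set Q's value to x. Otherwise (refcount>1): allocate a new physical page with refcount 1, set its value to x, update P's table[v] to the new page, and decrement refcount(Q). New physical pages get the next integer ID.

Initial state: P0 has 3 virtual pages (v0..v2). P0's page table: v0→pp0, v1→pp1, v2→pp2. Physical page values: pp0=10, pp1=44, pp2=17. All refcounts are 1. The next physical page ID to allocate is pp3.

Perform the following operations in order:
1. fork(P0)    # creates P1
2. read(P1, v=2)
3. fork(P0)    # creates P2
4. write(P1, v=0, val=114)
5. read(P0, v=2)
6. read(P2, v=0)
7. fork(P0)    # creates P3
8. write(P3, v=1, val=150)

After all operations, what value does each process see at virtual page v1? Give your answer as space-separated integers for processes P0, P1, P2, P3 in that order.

Answer: 44 44 44 150

Derivation:
Op 1: fork(P0) -> P1. 3 ppages; refcounts: pp0:2 pp1:2 pp2:2
Op 2: read(P1, v2) -> 17. No state change.
Op 3: fork(P0) -> P2. 3 ppages; refcounts: pp0:3 pp1:3 pp2:3
Op 4: write(P1, v0, 114). refcount(pp0)=3>1 -> COPY to pp3. 4 ppages; refcounts: pp0:2 pp1:3 pp2:3 pp3:1
Op 5: read(P0, v2) -> 17. No state change.
Op 6: read(P2, v0) -> 10. No state change.
Op 7: fork(P0) -> P3. 4 ppages; refcounts: pp0:3 pp1:4 pp2:4 pp3:1
Op 8: write(P3, v1, 150). refcount(pp1)=4>1 -> COPY to pp4. 5 ppages; refcounts: pp0:3 pp1:3 pp2:4 pp3:1 pp4:1
P0: v1 -> pp1 = 44
P1: v1 -> pp1 = 44
P2: v1 -> pp1 = 44
P3: v1 -> pp4 = 150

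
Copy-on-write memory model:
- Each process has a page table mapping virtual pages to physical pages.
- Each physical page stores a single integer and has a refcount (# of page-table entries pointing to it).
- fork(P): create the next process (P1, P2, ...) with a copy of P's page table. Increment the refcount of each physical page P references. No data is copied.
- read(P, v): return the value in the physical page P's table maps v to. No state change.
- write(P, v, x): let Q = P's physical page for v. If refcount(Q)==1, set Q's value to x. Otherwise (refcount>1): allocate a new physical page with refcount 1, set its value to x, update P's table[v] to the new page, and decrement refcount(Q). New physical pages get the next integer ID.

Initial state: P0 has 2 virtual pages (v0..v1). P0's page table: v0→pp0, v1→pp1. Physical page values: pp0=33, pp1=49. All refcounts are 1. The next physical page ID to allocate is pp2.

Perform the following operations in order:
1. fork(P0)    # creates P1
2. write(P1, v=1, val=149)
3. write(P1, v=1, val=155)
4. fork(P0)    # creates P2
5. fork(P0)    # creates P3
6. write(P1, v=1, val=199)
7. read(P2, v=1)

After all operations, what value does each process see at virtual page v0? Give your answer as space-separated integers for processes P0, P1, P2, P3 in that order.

Op 1: fork(P0) -> P1. 2 ppages; refcounts: pp0:2 pp1:2
Op 2: write(P1, v1, 149). refcount(pp1)=2>1 -> COPY to pp2. 3 ppages; refcounts: pp0:2 pp1:1 pp2:1
Op 3: write(P1, v1, 155). refcount(pp2)=1 -> write in place. 3 ppages; refcounts: pp0:2 pp1:1 pp2:1
Op 4: fork(P0) -> P2. 3 ppages; refcounts: pp0:3 pp1:2 pp2:1
Op 5: fork(P0) -> P3. 3 ppages; refcounts: pp0:4 pp1:3 pp2:1
Op 6: write(P1, v1, 199). refcount(pp2)=1 -> write in place. 3 ppages; refcounts: pp0:4 pp1:3 pp2:1
Op 7: read(P2, v1) -> 49. No state change.
P0: v0 -> pp0 = 33
P1: v0 -> pp0 = 33
P2: v0 -> pp0 = 33
P3: v0 -> pp0 = 33

Answer: 33 33 33 33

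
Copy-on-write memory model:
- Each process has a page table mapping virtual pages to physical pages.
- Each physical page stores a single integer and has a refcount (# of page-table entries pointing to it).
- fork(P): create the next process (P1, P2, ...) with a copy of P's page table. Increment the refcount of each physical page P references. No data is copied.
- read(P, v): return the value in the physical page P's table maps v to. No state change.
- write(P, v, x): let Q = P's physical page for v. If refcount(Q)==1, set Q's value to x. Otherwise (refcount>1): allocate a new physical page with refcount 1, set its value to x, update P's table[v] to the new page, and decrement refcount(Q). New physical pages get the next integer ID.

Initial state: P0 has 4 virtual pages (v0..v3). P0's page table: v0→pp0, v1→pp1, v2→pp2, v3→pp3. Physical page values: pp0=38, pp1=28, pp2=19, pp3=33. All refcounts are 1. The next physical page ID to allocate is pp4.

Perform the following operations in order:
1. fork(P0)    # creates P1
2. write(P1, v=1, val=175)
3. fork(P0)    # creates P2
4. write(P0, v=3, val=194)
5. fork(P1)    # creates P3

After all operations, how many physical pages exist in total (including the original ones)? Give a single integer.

Answer: 6

Derivation:
Op 1: fork(P0) -> P1. 4 ppages; refcounts: pp0:2 pp1:2 pp2:2 pp3:2
Op 2: write(P1, v1, 175). refcount(pp1)=2>1 -> COPY to pp4. 5 ppages; refcounts: pp0:2 pp1:1 pp2:2 pp3:2 pp4:1
Op 3: fork(P0) -> P2. 5 ppages; refcounts: pp0:3 pp1:2 pp2:3 pp3:3 pp4:1
Op 4: write(P0, v3, 194). refcount(pp3)=3>1 -> COPY to pp5. 6 ppages; refcounts: pp0:3 pp1:2 pp2:3 pp3:2 pp4:1 pp5:1
Op 5: fork(P1) -> P3. 6 ppages; refcounts: pp0:4 pp1:2 pp2:4 pp3:3 pp4:2 pp5:1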